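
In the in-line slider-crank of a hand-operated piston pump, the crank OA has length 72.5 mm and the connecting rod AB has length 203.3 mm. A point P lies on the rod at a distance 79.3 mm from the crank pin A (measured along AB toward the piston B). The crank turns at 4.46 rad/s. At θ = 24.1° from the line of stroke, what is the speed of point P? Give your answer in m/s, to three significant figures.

ω = 4.46 rad/s.  Crank-pin speed |V_A| = rω = 0.32335 m/s, perpendicular to OA.
Rod angle: sinφ = −(r/L) sinθ ⇒ φ = -8.373°; ω_rod = −rω cosθ/√(L²−r²sin²θ) = -1.4675 rad/s.
V_P = V_A + ω_rod × AP, with AP = 0.0793 m along the rod.
Components: V_Px = −rω sinθ − a·ω_rod·sinφ = -0.14898 m/s;  V_Py = rω cosθ + a·ω_rod·cosφ = +0.18003 m/s.
|V_P| = √(V_Px² + V_Py²) = 0.23368 m/s.

0.234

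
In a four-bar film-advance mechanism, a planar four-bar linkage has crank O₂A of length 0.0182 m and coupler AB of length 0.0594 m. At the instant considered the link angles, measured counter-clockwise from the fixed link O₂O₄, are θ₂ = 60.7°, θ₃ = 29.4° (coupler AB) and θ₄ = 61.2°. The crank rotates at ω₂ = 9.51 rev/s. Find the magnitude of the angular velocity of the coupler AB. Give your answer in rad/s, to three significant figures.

0.303

ω₂ = 59.75 rad/s (from 9.51 rev/s).
Differentiating the loop-closure r₂e^{iθ₂}+r₃e^{iθ₃}=r₁+r₄e^{iθ₄} gives r₂ω₂e^{iθ₂}+r₃ω₃e^{iθ₃}=r₄ω₄e^{iθ₄}.
Eliminating the other unknown: ω₃ = r₂ω₂ sin(θ₄−θ₂) / [r₃ sin(θ₃−θ₄)].
Numerator sine = +0.00873; denominator sine = -0.52696.
Result = 0.0182·59.75·(+0.00873) / (0.0594·(-0.52696)) = -0.30319 rad/s; magnitude 0.30319 rad/s.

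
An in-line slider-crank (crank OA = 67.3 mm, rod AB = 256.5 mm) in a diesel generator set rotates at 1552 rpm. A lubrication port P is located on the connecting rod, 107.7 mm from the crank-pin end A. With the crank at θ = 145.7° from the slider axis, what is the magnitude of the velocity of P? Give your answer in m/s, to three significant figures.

ω = 162.5 rad/s.  Crank-pin speed |V_A| = rω = 10.938 m/s, perpendicular to OA.
Rod angle: sinφ = −(r/L) sinθ ⇒ φ = -8.503°; ω_rod = −rω cosθ/√(L²−r²sin²θ) = +35.619 rad/s.
V_P = V_A + ω_rod × AP, with AP = 0.1077 m along the rod.
Components: V_Px = −rω sinθ − a·ω_rod·sinφ = -5.5966 m/s;  V_Py = rω cosθ + a·ω_rod·cosφ = -5.2418 m/s.
|V_P| = √(V_Px² + V_Py²) = 7.668 m/s.

7.67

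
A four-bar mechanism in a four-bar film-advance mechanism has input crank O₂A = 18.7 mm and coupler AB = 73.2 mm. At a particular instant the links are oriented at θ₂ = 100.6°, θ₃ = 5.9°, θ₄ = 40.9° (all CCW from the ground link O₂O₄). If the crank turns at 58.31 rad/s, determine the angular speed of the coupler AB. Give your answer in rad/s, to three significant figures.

22.4

ω₂ = 58.31 rad/s
Differentiating the loop-closure r₂e^{iθ₂}+r₃e^{iθ₃}=r₁+r₄e^{iθ₄} gives r₂ω₂e^{iθ₂}+r₃ω₃e^{iθ₃}=r₄ω₄e^{iθ₄}.
Eliminating the other unknown: ω₃ = r₂ω₂ sin(θ₄−θ₂) / [r₃ sin(θ₃−θ₄)].
Numerator sine = -0.86340; denominator sine = -0.57358.
Result = 0.0187·58.31·(-0.86340) / (0.0732·(-0.57358)) = +22.423 rad/s; magnitude 22.423 rad/s.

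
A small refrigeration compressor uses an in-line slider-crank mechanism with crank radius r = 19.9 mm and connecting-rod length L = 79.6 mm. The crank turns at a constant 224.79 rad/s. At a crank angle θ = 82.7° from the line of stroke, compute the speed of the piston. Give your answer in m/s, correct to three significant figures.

ω = 224.8 rad/s
For an in-line slider-crank, x = r cosθ + √(L² − r² sin²θ), so v = −rω sinθ·[1 + r cosθ/√(L² − r² sin²θ)].
With r = 0.0199 m, L = 0.0796 m, θ = 82.7°: √(L² − r² sin²θ) = 0.077114 m.
v = −0.0199·224.8·0.99189·[1 + 0.0199·0.12706/0.077114] = -4.5826 m/s.
|v| = 4.5826 m/s.

4.58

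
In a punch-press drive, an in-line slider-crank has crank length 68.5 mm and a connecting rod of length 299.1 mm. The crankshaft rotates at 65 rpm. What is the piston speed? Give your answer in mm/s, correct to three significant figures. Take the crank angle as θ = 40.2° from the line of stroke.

354

ω = 2π·65/60 = 6.807 rad/s
For an in-line slider-crank, x = r cosθ + √(L² − r² sin²θ), so v = −rω sinθ·[1 + r cosθ/√(L² − r² sin²θ)].
With r = 0.0685 m, L = 0.2991 m, θ = 40.2°: √(L² − r² sin²θ) = 0.29581 m.
v = −0.0685·6.807·0.64546·[1 + 0.0685·0.76380/0.29581] = -0.35418 m/s.
|v| = 0.35418 m/s = 354.18 mm/s.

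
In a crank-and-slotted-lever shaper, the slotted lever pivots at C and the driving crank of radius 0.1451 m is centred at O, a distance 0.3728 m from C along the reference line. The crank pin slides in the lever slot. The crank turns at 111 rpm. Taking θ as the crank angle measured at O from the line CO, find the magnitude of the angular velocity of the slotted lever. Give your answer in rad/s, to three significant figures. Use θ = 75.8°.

2.14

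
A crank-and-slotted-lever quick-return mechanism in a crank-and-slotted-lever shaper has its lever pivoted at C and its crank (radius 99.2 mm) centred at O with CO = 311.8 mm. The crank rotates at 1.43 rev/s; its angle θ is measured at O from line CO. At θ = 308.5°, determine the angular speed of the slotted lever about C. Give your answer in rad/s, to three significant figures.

1.80

ω = 8.985 rad/s (from 1.43 rev/s).
Crank pin A relative to C: A = (d + r cosθ, r sinθ); lever angle φ = atan2(r sinθ, d + r cosθ).
Differentiating tanφ: φ̇ = rω(d cosθ + r)/(d² + r² + 2dr cosθ).
d² + r² + 2dr cosθ = |CA|² = 0.145569 m²;  d cosθ + r = +0.2933 m.
|ω_lever| = |0.0992·8.985·+0.2933| / 0.145569 = 1.7958 rad/s.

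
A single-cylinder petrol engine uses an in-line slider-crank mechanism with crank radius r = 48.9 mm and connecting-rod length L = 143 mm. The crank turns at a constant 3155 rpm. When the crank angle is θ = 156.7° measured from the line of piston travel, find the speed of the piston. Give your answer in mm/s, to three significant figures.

4360

ω = 2π·3155/60 = 330.4 rad/s
For an in-line slider-crank, x = r cosθ + √(L² − r² sin²θ), so v = −rω sinθ·[1 + r cosθ/√(L² − r² sin²θ)].
With r = 0.0489 m, L = 0.143 m, θ = 156.7°: √(L² − r² sin²θ) = 0.14169 m.
v = −0.0489·330.4·0.39555·[1 + 0.0489·-0.91845/0.14169] = -4.3648 m/s.
|v| = 4.3648 m/s = 4364.8 mm/s.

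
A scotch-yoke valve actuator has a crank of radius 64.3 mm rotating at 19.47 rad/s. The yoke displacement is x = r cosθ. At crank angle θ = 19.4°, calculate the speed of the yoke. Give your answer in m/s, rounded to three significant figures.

0.416

ω = 19.47 rad/s
x = r cosθ ⇒ ẋ = −rω sinθ.
|v| = rω|sinθ| = 0.0643·19.47·|sin 19.4°| = 0.41584 m/s.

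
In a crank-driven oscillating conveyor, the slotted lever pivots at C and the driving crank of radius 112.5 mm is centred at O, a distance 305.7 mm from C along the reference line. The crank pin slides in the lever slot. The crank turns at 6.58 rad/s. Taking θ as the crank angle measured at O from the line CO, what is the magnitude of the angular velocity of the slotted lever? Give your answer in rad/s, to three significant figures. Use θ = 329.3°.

1.68

ω = 6.58 rad/s
Crank pin A relative to C: A = (d + r cosθ, r sinθ); lever angle φ = atan2(r sinθ, d + r cosθ).
Differentiating tanφ: φ̇ = rω(d cosθ + r)/(d² + r² + 2dr cosθ).
d² + r² + 2dr cosθ = |CA|² = 0.165252 m²;  d cosθ + r = +0.37536 m.
|ω_lever| = |0.1125·6.58·+0.37536| / 0.165252 = 1.6814 rad/s.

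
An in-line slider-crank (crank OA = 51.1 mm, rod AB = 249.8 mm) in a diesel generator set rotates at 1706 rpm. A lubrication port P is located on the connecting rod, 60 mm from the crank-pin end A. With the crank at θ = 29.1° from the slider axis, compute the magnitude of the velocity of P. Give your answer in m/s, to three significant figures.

ω = 178.7 rad/s.  Crank-pin speed |V_A| = rω = 9.1291 m/s, perpendicular to OA.
Rod angle: sinφ = −(r/L) sinθ ⇒ φ = -5.710°; ω_rod = −rω cosθ/√(L²−r²sin²θ) = -32.092 rad/s.
V_P = V_A + ω_rod × AP, with AP = 0.06 m along the rod.
Components: V_Px = −rω sinθ − a·ω_rod·sinφ = -4.6314 m/s;  V_Py = rω cosθ + a·ω_rod·cosφ = +6.0608 m/s.
|V_P| = √(V_Px² + V_Py²) = 7.6278 m/s.

7.63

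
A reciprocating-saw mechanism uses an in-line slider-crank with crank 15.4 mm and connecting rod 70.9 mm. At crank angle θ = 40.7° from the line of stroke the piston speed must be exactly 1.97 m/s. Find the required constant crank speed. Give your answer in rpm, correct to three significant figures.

1610

For an in-line slider-crank, |v_piston| = rω|sinθ|·[1 + r cosθ/√(L² − r² sin²θ)].
With r = 0.0154 m, L = 0.0709 m, θ = 40.7°: the bracketed kinematic factor |dx/dθ| = 0.011713 m.
ω = v/|dx/dθ| = 1.97/0.011713 = 168.19 rad/s.
N = 60ω/(2π) = 1606.1 rpm.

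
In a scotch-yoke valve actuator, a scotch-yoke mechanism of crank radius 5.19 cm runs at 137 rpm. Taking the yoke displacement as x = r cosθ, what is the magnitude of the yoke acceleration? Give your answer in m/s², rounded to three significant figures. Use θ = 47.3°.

ω = 14.35 rad/s (from 137 rpm).
x = r cosθ ⇒ ẍ = −rω² cosθ (ω constant).
|a| = rω²|cosθ| = 0.0519·(14.35)²·|cos 47.3°| = 7.2443 m/s².

7.24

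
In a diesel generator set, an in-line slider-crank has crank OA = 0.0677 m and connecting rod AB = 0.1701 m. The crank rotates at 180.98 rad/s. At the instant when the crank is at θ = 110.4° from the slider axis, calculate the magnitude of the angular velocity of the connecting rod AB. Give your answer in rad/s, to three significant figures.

ω = 181 rad/s
The rod makes angle φ with the slider axis where L sinφ = r sinθ; differentiating, L cosφ·φ̇ = r ω cosθ.
L cosφ = √(L² − r² sin²θ) = 0.15782 m.
|ω_rod| = r ω |cosθ| / √(L² − r² sin²θ) = 0.0677·181·0.34857/0.15782 = 27.061 rad/s.

27.1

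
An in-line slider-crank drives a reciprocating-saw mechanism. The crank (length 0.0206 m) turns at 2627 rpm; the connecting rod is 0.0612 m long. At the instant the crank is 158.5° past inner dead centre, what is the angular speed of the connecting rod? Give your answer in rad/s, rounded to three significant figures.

ω = 275.1 rad/s (converted from 2627 rpm).
The rod makes angle φ with the slider axis where L sinφ = r sinθ; differentiating, L cosφ·φ̇ = r ω cosθ.
L cosφ = √(L² − r² sin²θ) = 0.060733 m.
|ω_rod| = r ω |cosθ| / √(L² − r² sin²θ) = 0.0206·275.1·0.93042/0.060733 = 86.819 rad/s.

86.8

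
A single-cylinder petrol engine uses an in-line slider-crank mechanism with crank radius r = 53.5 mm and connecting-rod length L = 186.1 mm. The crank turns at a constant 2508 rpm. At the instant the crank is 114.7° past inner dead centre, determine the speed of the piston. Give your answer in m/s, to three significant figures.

11.2

ω = 2π·2508/60 = 262.6 rad/s
For an in-line slider-crank, x = r cosθ + √(L² − r² sin²θ), so v = −rω sinθ·[1 + r cosθ/√(L² − r² sin²θ)].
With r = 0.0535 m, L = 0.1861 m, θ = 114.7°: √(L² − r² sin²θ) = 0.17964 m.
v = −0.0535·262.6·0.90851·[1 + 0.0535·-0.41787/0.17964] = -11.177 m/s.
|v| = 11.177 m/s.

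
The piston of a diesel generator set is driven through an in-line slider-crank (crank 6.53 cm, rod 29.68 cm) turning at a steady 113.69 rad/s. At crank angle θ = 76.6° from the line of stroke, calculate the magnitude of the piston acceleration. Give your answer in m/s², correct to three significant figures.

26.4

ω = 113.7 rad/s
x(θ) = r cosθ + √(L² − r² sin²θ); with ω constant, a = ω²·d²x/dθ².
d²x/dθ² = −r cosθ − r²(cos2θ)/√u − r⁴ sin²2θ/(4u^{3/2}),  u = L² − r² sin²θ = 0.0840552 m².
Substituting r = 0.0653 m, L = 0.2968 m, θ = 76.6°: d²x/dθ² = -0.0020432 m.
a = ω²·d²x/dθ² = (113.7)²·(-0.0020432) = -26.409 m/s²;  |a| = 26.409 m/s².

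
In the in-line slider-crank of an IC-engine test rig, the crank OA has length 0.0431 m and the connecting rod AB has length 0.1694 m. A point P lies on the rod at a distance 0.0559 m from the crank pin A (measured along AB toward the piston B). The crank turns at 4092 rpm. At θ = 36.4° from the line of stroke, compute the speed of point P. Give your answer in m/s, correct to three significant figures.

15.4

ω = 428.5 rad/s.  Crank-pin speed |V_A| = rω = 18.469 m/s, perpendicular to OA.
Rod angle: sinφ = −(r/L) sinθ ⇒ φ = -8.684°; ω_rod = −rω cosθ/√(L²−r²sin²θ) = -88.772 rad/s.
V_P = V_A + ω_rod × AP, with AP = 0.0559 m along the rod.
Components: V_Px = −rω sinθ − a·ω_rod·sinφ = -11.709 m/s;  V_Py = rω cosθ + a·ω_rod·cosφ = +9.9601 m/s.
|V_P| = √(V_Px² + V_Py²) = 15.372 m/s.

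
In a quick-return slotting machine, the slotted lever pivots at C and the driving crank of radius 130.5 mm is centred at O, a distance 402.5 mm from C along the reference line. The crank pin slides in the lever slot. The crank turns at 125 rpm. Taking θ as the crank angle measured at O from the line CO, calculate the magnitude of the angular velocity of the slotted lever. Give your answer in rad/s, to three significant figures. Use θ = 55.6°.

2.56

ω = 13.09 rad/s (from 125 rpm).
Crank pin A relative to C: A = (d + r cosθ, r sinθ); lever angle φ = atan2(r sinθ, d + r cosθ).
Differentiating tanφ: φ̇ = rω(d cosθ + r)/(d² + r² + 2dr cosθ).
d² + r² + 2dr cosθ = |CA|² = 0.238388 m²;  d cosθ + r = +0.3579 m.
|ω_lever| = |0.1305·13.09·+0.3579| / 0.238388 = 2.5646 rad/s.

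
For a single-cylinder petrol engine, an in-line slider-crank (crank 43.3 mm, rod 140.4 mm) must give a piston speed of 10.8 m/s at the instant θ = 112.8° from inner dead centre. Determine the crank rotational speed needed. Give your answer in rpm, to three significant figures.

2950

For an in-line slider-crank, |v_piston| = rω|sinθ|·[1 + r cosθ/√(L² − r² sin²θ)].
With r = 0.0433 m, L = 0.1404 m, θ = 112.8°: the bracketed kinematic factor |dx/dθ| = 0.034941 m.
ω = v/|dx/dθ| = 10.8/0.034941 = 309.09 rad/s.
N = 60ω/(2π) = 2951.6 rpm.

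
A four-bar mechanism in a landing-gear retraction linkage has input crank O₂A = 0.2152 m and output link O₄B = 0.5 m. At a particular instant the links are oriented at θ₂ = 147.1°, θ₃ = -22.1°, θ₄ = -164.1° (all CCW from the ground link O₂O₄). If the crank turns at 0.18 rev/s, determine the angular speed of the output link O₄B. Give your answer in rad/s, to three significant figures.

ω₂ = 1.131 rad/s (from 0.18 rev/s).
Differentiating the loop-closure r₂e^{iθ₂}+r₃e^{iθ₃}=r₁+r₄e^{iθ₄} gives r₂ω₂e^{iθ₂}+r₃ω₃e^{iθ₃}=r₄ω₄e^{iθ₄}.
Eliminating the other unknown: ω₄ = r₂ω₂ sin(θ₂−θ₃) / [r₄ sin(θ₄−θ₃)].
Numerator sine = +0.18738; denominator sine = -0.61566.
Result = 0.2152·1.131·(+0.18738) / (0.5·(-0.61566)) = -0.14815 rad/s; magnitude 0.14815 rad/s.

0.148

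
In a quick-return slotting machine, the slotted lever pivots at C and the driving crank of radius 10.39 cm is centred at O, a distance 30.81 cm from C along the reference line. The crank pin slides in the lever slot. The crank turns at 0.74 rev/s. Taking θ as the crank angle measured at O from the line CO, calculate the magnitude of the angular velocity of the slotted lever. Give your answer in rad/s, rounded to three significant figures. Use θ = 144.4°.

ω = 4.65 rad/s (from 0.74 rev/s).
Crank pin A relative to C: A = (d + r cosθ, r sinθ); lever angle φ = atan2(r sinθ, d + r cosθ).
Differentiating tanφ: φ̇ = rω(d cosθ + r)/(d² + r² + 2dr cosθ).
d² + r² + 2dr cosθ = |CA|² = 0.0536635 m²;  d cosθ + r = -0.14662 m.
|ω_lever| = |0.1039·4.65·-0.14662| / 0.0536635 = 1.3199 rad/s.

1.32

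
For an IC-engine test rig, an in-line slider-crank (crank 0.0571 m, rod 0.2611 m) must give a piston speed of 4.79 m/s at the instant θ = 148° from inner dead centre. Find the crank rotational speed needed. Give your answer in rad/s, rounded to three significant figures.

For an in-line slider-crank, |v_piston| = rω|sinθ|·[1 + r cosθ/√(L² − r² sin²θ)].
With r = 0.0571 m, L = 0.2611 m, θ = 148°: the bracketed kinematic factor |dx/dθ| = 0.024609 m.
ω = v/|dx/dθ| = 4.79/0.024609 = 194.65 rad/s.

195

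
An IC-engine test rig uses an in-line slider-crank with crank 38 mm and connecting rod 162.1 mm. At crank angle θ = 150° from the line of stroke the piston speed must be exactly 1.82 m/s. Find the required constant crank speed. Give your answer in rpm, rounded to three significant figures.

For an in-line slider-crank, |v_piston| = rω|sinθ|·[1 + r cosθ/√(L² − r² sin²θ)].
With r = 0.038 m, L = 0.1621 m, θ = 150°: the bracketed kinematic factor |dx/dθ| = 0.015116 m.
ω = v/|dx/dθ| = 1.82/0.015116 = 120.4 rad/s.
N = 60ω/(2π) = 1149.8 rpm.

1150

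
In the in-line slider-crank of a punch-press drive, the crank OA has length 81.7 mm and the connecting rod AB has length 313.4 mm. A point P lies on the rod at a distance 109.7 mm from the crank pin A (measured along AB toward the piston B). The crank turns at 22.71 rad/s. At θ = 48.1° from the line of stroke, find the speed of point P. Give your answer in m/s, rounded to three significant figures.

1.67

ω = 22.71 rad/s.  Crank-pin speed |V_A| = rω = 1.8554 m/s, perpendicular to OA.
Rod angle: sinφ = −(r/L) sinθ ⇒ φ = -11.188°; ω_rod = −rω cosθ/√(L²−r²sin²θ) = -4.0303 rad/s.
V_P = V_A + ω_rod × AP, with AP = 0.1097 m along the rod.
Components: V_Px = −rω sinθ − a·ω_rod·sinφ = -1.4668 m/s;  V_Py = rω cosθ + a·ω_rod·cosφ = +0.80538 m/s.
|V_P| = √(V_Px² + V_Py²) = 1.6733 m/s.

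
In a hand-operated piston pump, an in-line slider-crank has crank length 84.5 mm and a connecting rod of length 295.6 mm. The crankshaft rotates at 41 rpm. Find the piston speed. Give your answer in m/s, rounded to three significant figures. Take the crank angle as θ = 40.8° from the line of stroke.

ω = 2π·41/60 = 4.294 rad/s
For an in-line slider-crank, x = r cosθ + √(L² − r² sin²θ), so v = −rω sinθ·[1 + r cosθ/√(L² − r² sin²θ)].
With r = 0.0845 m, L = 0.2956 m, θ = 40.8°: √(L² − r² sin²θ) = 0.2904 m.
v = −0.0845·4.294·0.65342·[1 + 0.0845·0.75700/0.2904] = -0.28928 m/s.
|v| = 0.28928 m/s.

0.289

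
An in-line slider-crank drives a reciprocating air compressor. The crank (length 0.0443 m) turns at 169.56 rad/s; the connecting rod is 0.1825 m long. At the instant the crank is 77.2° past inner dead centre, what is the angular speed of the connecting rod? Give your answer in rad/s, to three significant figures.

ω = 169.6 rad/s
The rod makes angle φ with the slider axis where L sinφ = r sinθ; differentiating, L cosφ·φ̇ = r ω cosθ.
L cosφ = √(L² − r² sin²θ) = 0.17731 m.
|ω_rod| = r ω |cosθ| / √(L² − r² sin²θ) = 0.0443·169.6·0.22155/0.17731 = 9.3854 rad/s.

9.39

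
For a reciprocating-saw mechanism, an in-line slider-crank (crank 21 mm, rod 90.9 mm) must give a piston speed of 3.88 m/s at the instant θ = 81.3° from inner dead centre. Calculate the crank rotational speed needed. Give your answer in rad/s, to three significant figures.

180

For an in-line slider-crank, |v_piston| = rω|sinθ|·[1 + r cosθ/√(L² − r² sin²θ)].
With r = 0.021 m, L = 0.0909 m, θ = 81.3°: the bracketed kinematic factor |dx/dθ| = 0.021503 m.
ω = v/|dx/dθ| = 3.88/0.021503 = 180.44 rad/s.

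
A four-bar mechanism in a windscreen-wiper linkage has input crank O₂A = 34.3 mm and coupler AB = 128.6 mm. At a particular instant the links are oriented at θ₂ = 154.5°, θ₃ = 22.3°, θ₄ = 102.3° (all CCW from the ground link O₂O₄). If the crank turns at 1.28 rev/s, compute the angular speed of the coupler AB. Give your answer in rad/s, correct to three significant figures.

1.72

ω₂ = 8.042 rad/s (from 1.28 rev/s).
Differentiating the loop-closure r₂e^{iθ₂}+r₃e^{iθ₃}=r₁+r₄e^{iθ₄} gives r₂ω₂e^{iθ₂}+r₃ω₃e^{iθ₃}=r₄ω₄e^{iθ₄}.
Eliminating the other unknown: ω₃ = r₂ω₂ sin(θ₄−θ₂) / [r₃ sin(θ₃−θ₄)].
Numerator sine = -0.79016; denominator sine = -0.98481.
Result = 0.0343·8.042·(-0.79016) / (0.1286·(-0.98481)) = +1.7211 rad/s; magnitude 1.7211 rad/s.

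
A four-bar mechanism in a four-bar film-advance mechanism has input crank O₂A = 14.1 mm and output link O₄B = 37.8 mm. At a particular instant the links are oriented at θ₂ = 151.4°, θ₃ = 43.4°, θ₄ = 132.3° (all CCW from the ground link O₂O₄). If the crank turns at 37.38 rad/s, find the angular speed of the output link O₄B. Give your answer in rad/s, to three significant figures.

13.3

ω₂ = 37.38 rad/s
Differentiating the loop-closure r₂e^{iθ₂}+r₃e^{iθ₃}=r₁+r₄e^{iθ₄} gives r₂ω₂e^{iθ₂}+r₃ω₃e^{iθ₃}=r₄ω₄e^{iθ₄}.
Eliminating the other unknown: ω₄ = r₂ω₂ sin(θ₂−θ₃) / [r₄ sin(θ₄−θ₃)].
Numerator sine = +0.95106; denominator sine = +0.99982.
Result = 0.0141·37.38·(+0.95106) / (0.0378·(+0.99982)) = +13.263 rad/s; magnitude 13.263 rad/s.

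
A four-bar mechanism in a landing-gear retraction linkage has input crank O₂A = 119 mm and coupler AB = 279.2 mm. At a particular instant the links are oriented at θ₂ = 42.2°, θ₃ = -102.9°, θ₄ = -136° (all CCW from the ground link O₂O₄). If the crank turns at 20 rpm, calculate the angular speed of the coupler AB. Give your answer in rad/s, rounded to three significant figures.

ω₂ = 2.094 rad/s (from 20 rpm).
Differentiating the loop-closure r₂e^{iθ₂}+r₃e^{iθ₃}=r₁+r₄e^{iθ₄} gives r₂ω₂e^{iθ₂}+r₃ω₃e^{iθ₃}=r₄ω₄e^{iθ₄}.
Eliminating the other unknown: ω₃ = r₂ω₂ sin(θ₄−θ₂) / [r₃ sin(θ₃−θ₄)].
Numerator sine = -0.03141; denominator sine = +0.54610.
Result = 0.119·2.094·(-0.03141) / (0.2792·(+0.54610)) = -0.051345 rad/s; magnitude 0.051345 rad/s.

0.0513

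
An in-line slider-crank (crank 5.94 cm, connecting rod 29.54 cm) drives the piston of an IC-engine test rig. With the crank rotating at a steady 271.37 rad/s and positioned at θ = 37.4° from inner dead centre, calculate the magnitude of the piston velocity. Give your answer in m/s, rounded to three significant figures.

ω = 271.4 rad/s
For an in-line slider-crank, x = r cosθ + √(L² − r² sin²θ), so v = −rω sinθ·[1 + r cosθ/√(L² − r² sin²θ)].
With r = 0.0594 m, L = 0.2954 m, θ = 37.4°: √(L² − r² sin²θ) = 0.29319 m.
v = −0.0594·271.4·0.60738·[1 + 0.0594·0.79441/0.29319] = -11.366 m/s.
|v| = 11.366 m/s.

11.4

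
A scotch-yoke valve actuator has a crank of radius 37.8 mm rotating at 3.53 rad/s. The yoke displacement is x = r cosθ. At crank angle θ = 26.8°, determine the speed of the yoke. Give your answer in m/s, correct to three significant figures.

0.0602

ω = 3.53 rad/s
x = r cosθ ⇒ ẋ = −rω sinθ.
|v| = rω|sinθ| = 0.0378·3.53·|sin 26.8°| = 0.060162 m/s.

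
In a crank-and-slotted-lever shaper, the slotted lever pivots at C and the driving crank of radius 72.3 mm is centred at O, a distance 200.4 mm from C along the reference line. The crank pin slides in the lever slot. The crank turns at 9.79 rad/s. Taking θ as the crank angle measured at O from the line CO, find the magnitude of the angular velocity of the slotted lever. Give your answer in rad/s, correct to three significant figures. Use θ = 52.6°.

ω = 9.79 rad/s
Crank pin A relative to C: A = (d + r cosθ, r sinθ); lever angle φ = atan2(r sinθ, d + r cosθ).
Differentiating tanφ: φ̇ = rω(d cosθ + r)/(d² + r² + 2dr cosθ).
d² + r² + 2dr cosθ = |CA|² = 0.0629879 m²;  d cosθ + r = +0.19402 m.
|ω_lever| = |0.0723·9.79·+0.19402| / 0.0629879 = 2.1802 rad/s.

2.18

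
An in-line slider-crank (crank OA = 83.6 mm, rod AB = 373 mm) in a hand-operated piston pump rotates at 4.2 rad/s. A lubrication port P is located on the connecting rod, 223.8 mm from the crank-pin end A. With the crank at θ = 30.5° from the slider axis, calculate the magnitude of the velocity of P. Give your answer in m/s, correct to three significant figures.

0.233

ω = 4.2 rad/s.  Crank-pin speed |V_A| = rω = 0.35112 m/s, perpendicular to OA.
Rod angle: sinφ = −(r/L) sinθ ⇒ φ = -6.532°; ω_rod = −rω cosθ/√(L²−r²sin²θ) = -0.81639 rad/s.
V_P = V_A + ω_rod × AP, with AP = 0.2238 m along the rod.
Components: V_Px = −rω sinθ − a·ω_rod·sinφ = -0.19899 m/s;  V_Py = rω cosθ + a·ω_rod·cosφ = +0.12101 m/s.
|V_P| = √(V_Px² + V_Py²) = 0.2329 m/s.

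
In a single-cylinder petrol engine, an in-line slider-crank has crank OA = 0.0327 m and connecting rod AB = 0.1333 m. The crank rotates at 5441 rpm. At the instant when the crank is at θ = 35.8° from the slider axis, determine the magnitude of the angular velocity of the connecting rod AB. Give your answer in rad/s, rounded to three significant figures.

ω = 569.8 rad/s (converted from 5441 rpm).
The rod makes angle φ with the slider axis where L sinφ = r sinθ; differentiating, L cosφ·φ̇ = r ω cosθ.
L cosφ = √(L² − r² sin²θ) = 0.13192 m.
|ω_rod| = r ω |cosθ| / √(L² − r² sin²θ) = 0.0327·569.8·0.81106/0.13192 = 114.55 rad/s.

115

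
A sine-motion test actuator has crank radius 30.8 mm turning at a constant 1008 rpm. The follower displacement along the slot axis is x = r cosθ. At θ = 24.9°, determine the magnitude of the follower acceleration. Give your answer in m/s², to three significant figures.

ω = 105.6 rad/s (from 1008 rpm).
x = r cosθ ⇒ ẍ = −rω² cosθ (ω constant).
|a| = rω²|cosθ| = 0.0308·(105.6)²·|cos 24.9°| = 311.28 m/s².

311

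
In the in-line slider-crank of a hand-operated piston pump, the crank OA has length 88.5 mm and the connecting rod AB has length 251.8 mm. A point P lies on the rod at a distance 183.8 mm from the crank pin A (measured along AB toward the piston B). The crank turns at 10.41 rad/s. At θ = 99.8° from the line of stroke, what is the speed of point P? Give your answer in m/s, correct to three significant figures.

0.867

ω = 10.41 rad/s.  Crank-pin speed |V_A| = rω = 0.92128 m/s, perpendicular to OA.
Rod angle: sinφ = −(r/L) sinθ ⇒ φ = -20.264°; ω_rod = −rω cosθ/√(L²−r²sin²θ) = +0.66385 rad/s.
V_P = V_A + ω_rod × AP, with AP = 0.1838 m along the rod.
Components: V_Px = −rω sinθ − a·ω_rod·sinφ = -0.86558 m/s;  V_Py = rω cosθ + a·ω_rod·cosφ = -0.042348 m/s.
|V_P| = √(V_Px² + V_Py²) = 0.86662 m/s.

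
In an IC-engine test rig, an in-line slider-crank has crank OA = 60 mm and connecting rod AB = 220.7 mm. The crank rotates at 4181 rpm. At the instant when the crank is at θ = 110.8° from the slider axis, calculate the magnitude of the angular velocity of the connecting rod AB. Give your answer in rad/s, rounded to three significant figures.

43.7

ω = 437.8 rad/s (converted from 4181 rpm).
The rod makes angle φ with the slider axis where L sinφ = r sinθ; differentiating, L cosφ·φ̇ = r ω cosθ.
L cosφ = √(L² − r² sin²θ) = 0.21345 m.
|ω_rod| = r ω |cosθ| / √(L² − r² sin²θ) = 0.06·437.8·0.35511/0.21345 = 43.703 rad/s.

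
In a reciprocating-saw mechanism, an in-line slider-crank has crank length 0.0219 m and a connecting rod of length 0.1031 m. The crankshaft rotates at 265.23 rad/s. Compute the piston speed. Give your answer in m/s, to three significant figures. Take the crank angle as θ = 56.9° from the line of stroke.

5.44

ω = 265.2 rad/s
For an in-line slider-crank, x = r cosθ + √(L² − r² sin²θ), so v = −rω sinθ·[1 + r cosθ/√(L² − r² sin²θ)].
With r = 0.0219 m, L = 0.1031 m, θ = 56.9°: √(L² − r² sin²θ) = 0.10145 m.
v = −0.0219·265.2·0.83772·[1 + 0.0219·0.54610/0.10145] = -5.4395 m/s.
|v| = 5.4395 m/s.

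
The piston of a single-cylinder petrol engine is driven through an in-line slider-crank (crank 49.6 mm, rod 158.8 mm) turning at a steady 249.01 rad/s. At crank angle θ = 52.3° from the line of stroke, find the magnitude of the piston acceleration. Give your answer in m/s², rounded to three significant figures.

1650

ω = 249 rad/s
x(θ) = r cosθ + √(L² − r² sin²θ); with ω constant, a = ω²·d²x/dθ².
d²x/dθ² = −r cosθ − r²(cos2θ)/√u − r⁴ sin²2θ/(4u^{3/2}),  u = L² − r² sin²θ = 0.0236773 m².
Substituting r = 0.0496 m, L = 0.1588 m, θ = 52.3°: d²x/dθ² = -0.026691 m.
a = ω²·d²x/dθ² = (249)²·(-0.026691) = -1655 m/s²;  |a| = 1655 m/s².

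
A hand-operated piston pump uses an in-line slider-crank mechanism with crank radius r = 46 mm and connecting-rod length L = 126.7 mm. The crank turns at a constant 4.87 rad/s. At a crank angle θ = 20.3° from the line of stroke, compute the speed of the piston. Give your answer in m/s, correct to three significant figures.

ω = 4.87 rad/s
For an in-line slider-crank, x = r cosθ + √(L² − r² sin²θ), so v = −rω sinθ·[1 + r cosθ/√(L² − r² sin²θ)].
With r = 0.046 m, L = 0.1267 m, θ = 20.3°: √(L² − r² sin²θ) = 0.12569 m.
v = −0.046·4.87·0.34694·[1 + 0.046·0.93789/0.12569] = -0.1044 m/s.
|v| = 0.1044 m/s.

0.104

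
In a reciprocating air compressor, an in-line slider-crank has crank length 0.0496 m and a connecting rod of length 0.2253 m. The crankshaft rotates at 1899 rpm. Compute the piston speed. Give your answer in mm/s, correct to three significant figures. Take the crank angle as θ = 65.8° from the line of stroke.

9830

ω = 2π·1899/60 = 198.9 rad/s
For an in-line slider-crank, x = r cosθ + √(L² − r² sin²θ), so v = −rω sinθ·[1 + r cosθ/√(L² − r² sin²θ)].
With r = 0.0496 m, L = 0.2253 m, θ = 65.8°: √(L² − r² sin²θ) = 0.22071 m.
v = −0.0496·198.9·0.91212·[1 + 0.0496·0.40992/0.22071] = -9.8256 m/s.
|v| = 9.8256 m/s = 9825.6 mm/s.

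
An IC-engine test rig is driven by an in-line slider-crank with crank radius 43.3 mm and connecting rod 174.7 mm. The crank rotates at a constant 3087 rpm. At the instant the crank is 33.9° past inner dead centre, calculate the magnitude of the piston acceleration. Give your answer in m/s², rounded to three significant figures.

ω = 2π·3087/60 = 323.3 rad/s
x(θ) = r cosθ + √(L² − r² sin²θ); with ω constant, a = ω²·d²x/dθ².
d²x/dθ² = −r cosθ − r²(cos2θ)/√u − r⁴ sin²2θ/(4u^{3/2}),  u = L² − r² sin²θ = 0.0299368 m².
Substituting r = 0.0433 m, L = 0.1747 m, θ = 33.9°: d²x/dθ² = -0.040179 m.
a = ω²·d²x/dθ² = (323.3)²·(-0.040179) = -4198.9 m/s²;  |a| = 4198.9 m/s².

4200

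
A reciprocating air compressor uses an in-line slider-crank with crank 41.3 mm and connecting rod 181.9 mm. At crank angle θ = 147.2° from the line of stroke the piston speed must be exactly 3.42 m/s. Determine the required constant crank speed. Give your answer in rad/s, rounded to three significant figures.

189

For an in-line slider-crank, |v_piston| = rω|sinθ|·[1 + r cosθ/√(L² − r² sin²θ)].
With r = 0.0413 m, L = 0.1819 m, θ = 147.2°: the bracketed kinematic factor |dx/dθ| = 0.01807 m.
ω = v/|dx/dθ| = 3.42/0.01807 = 189.26 rad/s.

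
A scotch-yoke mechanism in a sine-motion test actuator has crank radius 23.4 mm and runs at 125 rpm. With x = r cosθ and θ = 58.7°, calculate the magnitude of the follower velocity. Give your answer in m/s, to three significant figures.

0.262

ω = 13.09 rad/s (from 125 rpm).
x = r cosθ ⇒ ẋ = −rω sinθ.
|v| = rω|sinθ| = 0.0234·13.09·|sin 58.7°| = 0.26173 m/s.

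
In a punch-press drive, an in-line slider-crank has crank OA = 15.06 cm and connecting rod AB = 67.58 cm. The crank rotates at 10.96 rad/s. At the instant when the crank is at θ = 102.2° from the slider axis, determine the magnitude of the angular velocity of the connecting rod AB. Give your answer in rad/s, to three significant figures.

ω = 10.96 rad/s
The rod makes angle φ with the slider axis where L sinφ = r sinθ; differentiating, L cosφ·φ̇ = r ω cosθ.
L cosφ = √(L² − r² sin²θ) = 0.65957 m.
|ω_rod| = r ω |cosθ| / √(L² − r² sin²θ) = 0.1506·10.96·0.21132/0.65957 = 0.52884 rad/s.

0.529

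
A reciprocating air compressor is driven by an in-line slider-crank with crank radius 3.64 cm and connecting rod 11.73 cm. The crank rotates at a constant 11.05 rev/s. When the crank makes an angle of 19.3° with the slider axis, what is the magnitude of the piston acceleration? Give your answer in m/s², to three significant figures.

209

ω = 2π·11.1 = 69.43 rad/s
x(θ) = r cosθ + √(L² − r² sin²θ); with ω constant, a = ω²·d²x/dθ².
d²x/dθ² = −r cosθ − r²(cos2θ)/√u − r⁴ sin²2θ/(4u^{3/2}),  u = L² − r² sin²θ = 0.0136146 m².
Substituting r = 0.0364 m, L = 0.1173 m, θ = 19.3°: d²x/dθ² = -0.043336 m.
a = ω²·d²x/dθ² = (69.43)²·(-0.043336) = -208.9 m/s²;  |a| = 208.9 m/s².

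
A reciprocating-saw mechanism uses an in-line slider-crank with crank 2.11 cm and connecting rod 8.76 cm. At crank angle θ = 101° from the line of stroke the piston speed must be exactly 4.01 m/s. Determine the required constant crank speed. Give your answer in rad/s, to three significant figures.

203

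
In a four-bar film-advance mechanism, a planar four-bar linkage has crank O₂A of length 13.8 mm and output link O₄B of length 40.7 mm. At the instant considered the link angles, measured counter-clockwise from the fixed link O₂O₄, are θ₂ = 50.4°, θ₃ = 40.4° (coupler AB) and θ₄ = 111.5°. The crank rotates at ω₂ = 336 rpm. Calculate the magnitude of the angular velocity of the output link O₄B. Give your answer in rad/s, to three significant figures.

ω₂ = 35.19 rad/s (from 336 rpm).
Differentiating the loop-closure r₂e^{iθ₂}+r₃e^{iθ₃}=r₁+r₄e^{iθ₄} gives r₂ω₂e^{iθ₂}+r₃ω₃e^{iθ₃}=r₄ω₄e^{iθ₄}.
Eliminating the other unknown: ω₄ = r₂ω₂ sin(θ₂−θ₃) / [r₄ sin(θ₄−θ₃)].
Numerator sine = +0.17365; denominator sine = +0.94609.
Result = 0.0138·35.19·(+0.17365) / (0.0407·(+0.94609)) = +2.1897 rad/s; magnitude 2.1897 rad/s.

2.19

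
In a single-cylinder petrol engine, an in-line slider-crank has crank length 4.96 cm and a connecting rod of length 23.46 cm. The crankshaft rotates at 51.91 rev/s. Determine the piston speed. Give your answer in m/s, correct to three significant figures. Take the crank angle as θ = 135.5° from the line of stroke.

9.61

ω = 2π·51.9 = 326.2 rad/s
For an in-line slider-crank, x = r cosθ + √(L² − r² sin²θ), so v = −rω sinθ·[1 + r cosθ/√(L² − r² sin²θ)].
With r = 0.0496 m, L = 0.2346 m, θ = 135.5°: √(L² − r² sin²θ) = 0.23201 m.
v = −0.0496·326.2·0.70091·[1 + 0.0496·-0.71325/0.23201] = -9.61 m/s.
|v| = 9.61 m/s.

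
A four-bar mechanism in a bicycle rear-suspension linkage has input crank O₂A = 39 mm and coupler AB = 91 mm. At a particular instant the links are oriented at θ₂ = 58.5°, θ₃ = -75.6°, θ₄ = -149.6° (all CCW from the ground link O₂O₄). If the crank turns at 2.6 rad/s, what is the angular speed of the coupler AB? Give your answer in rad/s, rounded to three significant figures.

0.546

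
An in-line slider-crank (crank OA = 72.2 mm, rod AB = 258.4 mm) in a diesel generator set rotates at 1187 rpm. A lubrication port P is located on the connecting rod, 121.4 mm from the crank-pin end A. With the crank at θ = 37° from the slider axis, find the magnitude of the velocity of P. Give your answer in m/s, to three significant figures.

7.08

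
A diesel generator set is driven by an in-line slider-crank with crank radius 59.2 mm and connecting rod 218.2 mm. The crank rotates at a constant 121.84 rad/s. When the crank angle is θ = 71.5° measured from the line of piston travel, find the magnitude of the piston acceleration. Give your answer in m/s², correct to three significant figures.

83.6

ω = 121.8 rad/s
x(θ) = r cosθ + √(L² − r² sin²θ); with ω constant, a = ω²·d²x/dθ².
d²x/dθ² = −r cosθ − r²(cos2θ)/√u − r⁴ sin²2θ/(4u^{3/2}),  u = L² − r² sin²θ = 0.0444595 m².
Substituting r = 0.0592 m, L = 0.2182 m, θ = 71.5°: d²x/dθ² = -0.0056288 m.
a = ω²·d²x/dθ² = (121.8)²·(-0.0056288) = -83.56 m/s²;  |a| = 83.56 m/s².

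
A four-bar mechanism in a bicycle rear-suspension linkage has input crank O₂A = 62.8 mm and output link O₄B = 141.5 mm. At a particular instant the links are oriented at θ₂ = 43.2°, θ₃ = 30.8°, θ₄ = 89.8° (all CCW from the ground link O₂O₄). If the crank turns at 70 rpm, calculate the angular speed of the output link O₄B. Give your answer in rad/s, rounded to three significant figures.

0.815

ω₂ = 7.33 rad/s (from 70 rpm).
Differentiating the loop-closure r₂e^{iθ₂}+r₃e^{iθ₃}=r₁+r₄e^{iθ₄} gives r₂ω₂e^{iθ₂}+r₃ω₃e^{iθ₃}=r₄ω₄e^{iθ₄}.
Eliminating the other unknown: ω₄ = r₂ω₂ sin(θ₂−θ₃) / [r₄ sin(θ₄−θ₃)].
Numerator sine = +0.21474; denominator sine = +0.85717.
Result = 0.0628·7.33·(+0.21474) / (0.1415·(+0.85717)) = +0.81502 rad/s; magnitude 0.81502 rad/s.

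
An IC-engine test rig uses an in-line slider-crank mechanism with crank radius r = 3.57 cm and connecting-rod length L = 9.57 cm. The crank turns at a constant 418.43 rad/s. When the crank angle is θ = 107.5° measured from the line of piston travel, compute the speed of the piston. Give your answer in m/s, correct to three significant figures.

ω = 418.4 rad/s
For an in-line slider-crank, x = r cosθ + √(L² − r² sin²θ), so v = −rω sinθ·[1 + r cosθ/√(L² − r² sin²θ)].
With r = 0.0357 m, L = 0.0957 m, θ = 107.5°: √(L² − r² sin²θ) = 0.089438 m.
v = −0.0357·418.4·0.95372·[1 + 0.0357·-0.30071/0.089438] = -12.537 m/s.
|v| = 12.537 m/s.

12.5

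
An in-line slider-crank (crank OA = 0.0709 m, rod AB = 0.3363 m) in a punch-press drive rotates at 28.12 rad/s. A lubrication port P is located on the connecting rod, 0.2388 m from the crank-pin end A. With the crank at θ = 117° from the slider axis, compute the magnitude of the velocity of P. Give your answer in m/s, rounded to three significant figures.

1.67

ω = 28.12 rad/s.  Crank-pin speed |V_A| = rω = 1.9937 m/s, perpendicular to OA.
Rod angle: sinφ = −(r/L) sinθ ⇒ φ = -10.827°; ω_rod = −rω cosθ/√(L²−r²sin²θ) = +2.7402 rad/s.
V_P = V_A + ω_rod × AP, with AP = 0.2388 m along the rod.
Components: V_Px = −rω sinθ − a·ω_rod·sinφ = -1.6535 m/s;  V_Py = rω cosθ + a·ω_rod·cosφ = -0.26241 m/s.
|V_P| = √(V_Px² + V_Py²) = 1.6742 m/s.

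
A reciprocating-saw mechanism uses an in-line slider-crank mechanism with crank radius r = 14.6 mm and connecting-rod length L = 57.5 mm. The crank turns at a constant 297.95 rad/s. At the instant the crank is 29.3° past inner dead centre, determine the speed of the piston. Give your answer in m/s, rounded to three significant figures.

2.60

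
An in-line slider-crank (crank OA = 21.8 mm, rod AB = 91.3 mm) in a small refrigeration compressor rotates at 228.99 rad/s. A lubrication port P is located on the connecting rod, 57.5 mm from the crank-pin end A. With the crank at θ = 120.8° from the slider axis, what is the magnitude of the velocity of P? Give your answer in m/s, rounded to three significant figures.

4.06

ω = 229 rad/s.  Crank-pin speed |V_A| = rω = 4.992 m/s, perpendicular to OA.
Rod angle: sinφ = −(r/L) sinθ ⇒ φ = -11.835°; ω_rod = −rω cosθ/√(L²−r²sin²θ) = +28.605 rad/s.
V_P = V_A + ω_rod × AP, with AP = 0.0575 m along the rod.
Components: V_Px = −rω sinθ − a·ω_rod·sinφ = -3.9506 m/s;  V_Py = rω cosθ + a·ω_rod·cosφ = -0.94629 m/s.
|V_P| = √(V_Px² + V_Py²) = 4.0623 m/s.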